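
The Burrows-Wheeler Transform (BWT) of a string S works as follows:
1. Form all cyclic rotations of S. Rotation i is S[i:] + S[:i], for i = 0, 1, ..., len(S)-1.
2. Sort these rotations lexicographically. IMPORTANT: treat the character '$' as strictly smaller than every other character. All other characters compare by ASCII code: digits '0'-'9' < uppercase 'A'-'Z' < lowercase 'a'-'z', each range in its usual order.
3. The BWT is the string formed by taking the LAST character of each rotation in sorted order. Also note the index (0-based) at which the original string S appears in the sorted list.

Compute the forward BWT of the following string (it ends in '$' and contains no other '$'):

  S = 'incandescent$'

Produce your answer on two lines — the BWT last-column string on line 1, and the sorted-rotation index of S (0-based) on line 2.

Answer: tcnsncd$iaeen
7

Derivation:
All 13 rotations (rotation i = S[i:]+S[:i]):
  rot[0] = incandescent$
  rot[1] = ncandescent$i
  rot[2] = candescent$in
  rot[3] = andescent$inc
  rot[4] = ndescent$inca
  rot[5] = descent$incan
  rot[6] = escent$incand
  rot[7] = scent$incande
  rot[8] = cent$incandes
  rot[9] = ent$incandesc
  rot[10] = nt$incandesce
  rot[11] = t$incandescen
  rot[12] = $incandescent
Sorted (with $ < everything):
  sorted[0] = $incandescent  (last char: 't')
  sorted[1] = andescent$inc  (last char: 'c')
  sorted[2] = candescent$in  (last char: 'n')
  sorted[3] = cent$incandes  (last char: 's')
  sorted[4] = descent$incan  (last char: 'n')
  sorted[5] = ent$incandesc  (last char: 'c')
  sorted[6] = escent$incand  (last char: 'd')
  sorted[7] = incandescent$  (last char: '$')
  sorted[8] = ncandescent$i  (last char: 'i')
  sorted[9] = ndescent$inca  (last char: 'a')
  sorted[10] = nt$incandesce  (last char: 'e')
  sorted[11] = scent$incande  (last char: 'e')
  sorted[12] = t$incandescen  (last char: 'n')
Last column: tcnsncd$iaeen
Original string S is at sorted index 7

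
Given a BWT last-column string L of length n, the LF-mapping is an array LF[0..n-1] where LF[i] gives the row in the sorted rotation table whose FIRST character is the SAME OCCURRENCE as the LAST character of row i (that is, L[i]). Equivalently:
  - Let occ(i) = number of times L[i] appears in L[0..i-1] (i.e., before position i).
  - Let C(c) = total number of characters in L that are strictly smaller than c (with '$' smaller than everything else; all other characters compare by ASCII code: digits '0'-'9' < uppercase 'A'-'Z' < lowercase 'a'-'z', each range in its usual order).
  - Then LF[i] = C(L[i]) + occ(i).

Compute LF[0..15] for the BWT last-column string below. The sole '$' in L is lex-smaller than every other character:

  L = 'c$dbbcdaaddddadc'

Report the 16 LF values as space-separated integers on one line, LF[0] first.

Answer: 6 0 9 4 5 7 10 1 2 11 12 13 14 3 15 8

Derivation:
Char counts: '$':1, 'a':3, 'b':2, 'c':3, 'd':7
C (first-col start): C('$')=0, C('a')=1, C('b')=4, C('c')=6, C('d')=9
L[0]='c': occ=0, LF[0]=C('c')+0=6+0=6
L[1]='$': occ=0, LF[1]=C('$')+0=0+0=0
L[2]='d': occ=0, LF[2]=C('d')+0=9+0=9
L[3]='b': occ=0, LF[3]=C('b')+0=4+0=4
L[4]='b': occ=1, LF[4]=C('b')+1=4+1=5
L[5]='c': occ=1, LF[5]=C('c')+1=6+1=7
L[6]='d': occ=1, LF[6]=C('d')+1=9+1=10
L[7]='a': occ=0, LF[7]=C('a')+0=1+0=1
L[8]='a': occ=1, LF[8]=C('a')+1=1+1=2
L[9]='d': occ=2, LF[9]=C('d')+2=9+2=11
L[10]='d': occ=3, LF[10]=C('d')+3=9+3=12
L[11]='d': occ=4, LF[11]=C('d')+4=9+4=13
L[12]='d': occ=5, LF[12]=C('d')+5=9+5=14
L[13]='a': occ=2, LF[13]=C('a')+2=1+2=3
L[14]='d': occ=6, LF[14]=C('d')+6=9+6=15
L[15]='c': occ=2, LF[15]=C('c')+2=6+2=8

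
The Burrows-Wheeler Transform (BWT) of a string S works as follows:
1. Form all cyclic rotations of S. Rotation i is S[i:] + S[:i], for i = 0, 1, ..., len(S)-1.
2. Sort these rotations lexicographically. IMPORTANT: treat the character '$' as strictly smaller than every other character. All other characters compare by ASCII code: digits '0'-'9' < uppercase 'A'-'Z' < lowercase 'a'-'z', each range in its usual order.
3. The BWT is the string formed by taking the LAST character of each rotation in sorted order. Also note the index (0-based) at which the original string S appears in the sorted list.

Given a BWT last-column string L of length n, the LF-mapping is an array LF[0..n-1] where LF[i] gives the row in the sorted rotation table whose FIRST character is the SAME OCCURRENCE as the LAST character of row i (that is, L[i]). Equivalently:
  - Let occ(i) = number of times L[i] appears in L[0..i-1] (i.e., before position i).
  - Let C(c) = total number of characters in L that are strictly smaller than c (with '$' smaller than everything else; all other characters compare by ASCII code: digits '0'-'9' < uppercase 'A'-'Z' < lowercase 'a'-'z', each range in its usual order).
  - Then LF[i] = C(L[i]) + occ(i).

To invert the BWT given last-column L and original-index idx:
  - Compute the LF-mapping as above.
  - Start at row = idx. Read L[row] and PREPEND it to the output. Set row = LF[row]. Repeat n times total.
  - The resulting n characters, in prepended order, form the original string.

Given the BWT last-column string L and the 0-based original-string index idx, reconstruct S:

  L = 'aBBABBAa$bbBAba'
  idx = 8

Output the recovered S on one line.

LF mapping: 9 4 5 1 6 7 2 10 0 12 13 8 3 14 11
Walk LF starting at row 8, prepending L[row]:
  step 1: row=8, L[8]='$', prepend. Next row=LF[8]=0
  step 2: row=0, L[0]='a', prepend. Next row=LF[0]=9
  step 3: row=9, L[9]='b', prepend. Next row=LF[9]=12
  step 4: row=12, L[12]='A', prepend. Next row=LF[12]=3
  step 5: row=3, L[3]='A', prepend. Next row=LF[3]=1
  step 6: row=1, L[1]='B', prepend. Next row=LF[1]=4
  step 7: row=4, L[4]='B', prepend. Next row=LF[4]=6
  step 8: row=6, L[6]='A', prepend. Next row=LF[6]=2
  step 9: row=2, L[2]='B', prepend. Next row=LF[2]=5
  step 10: row=5, L[5]='B', prepend. Next row=LF[5]=7
  step 11: row=7, L[7]='a', prepend. Next row=LF[7]=10
  step 12: row=10, L[10]='b', prepend. Next row=LF[10]=13
  step 13: row=13, L[13]='b', prepend. Next row=LF[13]=14
  step 14: row=14, L[14]='a', prepend. Next row=LF[14]=11
  step 15: row=11, L[11]='B', prepend. Next row=LF[11]=8
Reversed output: BabbaBBABBAAba$

Answer: BabbaBBABBAAba$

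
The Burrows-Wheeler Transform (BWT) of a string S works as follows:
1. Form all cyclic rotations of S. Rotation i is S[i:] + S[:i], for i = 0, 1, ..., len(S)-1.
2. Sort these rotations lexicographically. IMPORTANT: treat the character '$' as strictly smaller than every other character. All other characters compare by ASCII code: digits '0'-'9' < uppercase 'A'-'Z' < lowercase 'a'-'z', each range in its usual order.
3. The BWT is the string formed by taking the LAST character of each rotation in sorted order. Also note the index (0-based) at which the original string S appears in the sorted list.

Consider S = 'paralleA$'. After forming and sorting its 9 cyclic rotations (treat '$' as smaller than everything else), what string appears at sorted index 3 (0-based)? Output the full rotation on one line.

Answer: aralleA$p

Derivation:
All 9 rotations (rotation i = S[i:]+S[:i]):
  rot[0] = paralleA$
  rot[1] = aralleA$p
  rot[2] = ralleA$pa
  rot[3] = alleA$par
  rot[4] = lleA$para
  rot[5] = leA$paral
  rot[6] = eA$parall
  rot[7] = A$paralle
  rot[8] = $paralleA
Sorted (with $ < everything):
  sorted[0] = $paralleA
  sorted[1] = A$paralle
  sorted[2] = alleA$par
  sorted[3] = aralleA$p
  sorted[4] = eA$parall
  sorted[5] = leA$paral
  sorted[6] = lleA$para
  sorted[7] = paralleA$
  sorted[8] = ralleA$pa
sorted[3] = aralleA$p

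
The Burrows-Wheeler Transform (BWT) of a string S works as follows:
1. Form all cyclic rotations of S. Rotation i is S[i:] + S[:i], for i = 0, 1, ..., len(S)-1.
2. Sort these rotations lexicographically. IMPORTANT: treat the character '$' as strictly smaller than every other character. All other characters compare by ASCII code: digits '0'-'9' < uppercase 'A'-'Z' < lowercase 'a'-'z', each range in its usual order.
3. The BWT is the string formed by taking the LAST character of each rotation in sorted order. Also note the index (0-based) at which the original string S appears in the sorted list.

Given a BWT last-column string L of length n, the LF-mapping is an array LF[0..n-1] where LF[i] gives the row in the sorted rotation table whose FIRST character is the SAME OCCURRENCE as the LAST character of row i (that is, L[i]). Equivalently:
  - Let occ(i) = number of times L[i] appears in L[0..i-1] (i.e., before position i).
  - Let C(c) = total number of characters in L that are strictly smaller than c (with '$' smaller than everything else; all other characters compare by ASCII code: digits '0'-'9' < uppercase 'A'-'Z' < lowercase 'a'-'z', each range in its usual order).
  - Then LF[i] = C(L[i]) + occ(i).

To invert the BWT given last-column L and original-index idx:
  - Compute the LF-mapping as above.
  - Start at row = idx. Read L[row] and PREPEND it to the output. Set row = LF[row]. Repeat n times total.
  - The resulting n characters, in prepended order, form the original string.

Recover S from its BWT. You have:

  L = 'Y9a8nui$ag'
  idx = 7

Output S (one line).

LF mapping: 3 2 4 1 8 9 7 0 5 6
Walk LF starting at row 7, prepending L[row]:
  step 1: row=7, L[7]='$', prepend. Next row=LF[7]=0
  step 2: row=0, L[0]='Y', prepend. Next row=LF[0]=3
  step 3: row=3, L[3]='8', prepend. Next row=LF[3]=1
  step 4: row=1, L[1]='9', prepend. Next row=LF[1]=2
  step 5: row=2, L[2]='a', prepend. Next row=LF[2]=4
  step 6: row=4, L[4]='n', prepend. Next row=LF[4]=8
  step 7: row=8, L[8]='a', prepend. Next row=LF[8]=5
  step 8: row=5, L[5]='u', prepend. Next row=LF[5]=9
  step 9: row=9, L[9]='g', prepend. Next row=LF[9]=6
  step 10: row=6, L[6]='i', prepend. Next row=LF[6]=7
Reversed output: iguana98Y$

Answer: iguana98Y$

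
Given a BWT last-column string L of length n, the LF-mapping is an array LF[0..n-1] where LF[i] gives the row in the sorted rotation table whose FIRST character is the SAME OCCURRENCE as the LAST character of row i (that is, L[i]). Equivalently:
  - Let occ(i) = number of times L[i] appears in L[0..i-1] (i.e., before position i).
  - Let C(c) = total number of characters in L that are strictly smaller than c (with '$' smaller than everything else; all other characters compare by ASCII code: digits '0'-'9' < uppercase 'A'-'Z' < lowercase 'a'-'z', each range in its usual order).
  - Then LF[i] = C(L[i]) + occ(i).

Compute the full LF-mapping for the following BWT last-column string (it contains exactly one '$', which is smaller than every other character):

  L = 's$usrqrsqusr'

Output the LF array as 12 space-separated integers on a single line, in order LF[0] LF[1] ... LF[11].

Char counts: '$':1, 'q':2, 'r':3, 's':4, 'u':2
C (first-col start): C('$')=0, C('q')=1, C('r')=3, C('s')=6, C('u')=10
L[0]='s': occ=0, LF[0]=C('s')+0=6+0=6
L[1]='$': occ=0, LF[1]=C('$')+0=0+0=0
L[2]='u': occ=0, LF[2]=C('u')+0=10+0=10
L[3]='s': occ=1, LF[3]=C('s')+1=6+1=7
L[4]='r': occ=0, LF[4]=C('r')+0=3+0=3
L[5]='q': occ=0, LF[5]=C('q')+0=1+0=1
L[6]='r': occ=1, LF[6]=C('r')+1=3+1=4
L[7]='s': occ=2, LF[7]=C('s')+2=6+2=8
L[8]='q': occ=1, LF[8]=C('q')+1=1+1=2
L[9]='u': occ=1, LF[9]=C('u')+1=10+1=11
L[10]='s': occ=3, LF[10]=C('s')+3=6+3=9
L[11]='r': occ=2, LF[11]=C('r')+2=3+2=5

Answer: 6 0 10 7 3 1 4 8 2 11 9 5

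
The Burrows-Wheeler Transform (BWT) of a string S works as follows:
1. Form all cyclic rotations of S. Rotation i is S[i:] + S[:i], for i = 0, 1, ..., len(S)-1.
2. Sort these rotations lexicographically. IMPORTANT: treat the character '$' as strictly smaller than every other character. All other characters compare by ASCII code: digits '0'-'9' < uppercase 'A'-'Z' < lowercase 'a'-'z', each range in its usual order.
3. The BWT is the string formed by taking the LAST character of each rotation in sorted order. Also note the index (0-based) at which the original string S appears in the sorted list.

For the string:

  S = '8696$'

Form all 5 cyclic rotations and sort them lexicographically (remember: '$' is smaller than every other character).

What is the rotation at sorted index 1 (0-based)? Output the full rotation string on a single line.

Answer: 6$869

Derivation:
All 5 rotations (rotation i = S[i:]+S[:i]):
  rot[0] = 8696$
  rot[1] = 696$8
  rot[2] = 96$86
  rot[3] = 6$869
  rot[4] = $8696
Sorted (with $ < everything):
  sorted[0] = $8696
  sorted[1] = 6$869
  sorted[2] = 696$8
  sorted[3] = 8696$
  sorted[4] = 96$86
sorted[1] = 6$869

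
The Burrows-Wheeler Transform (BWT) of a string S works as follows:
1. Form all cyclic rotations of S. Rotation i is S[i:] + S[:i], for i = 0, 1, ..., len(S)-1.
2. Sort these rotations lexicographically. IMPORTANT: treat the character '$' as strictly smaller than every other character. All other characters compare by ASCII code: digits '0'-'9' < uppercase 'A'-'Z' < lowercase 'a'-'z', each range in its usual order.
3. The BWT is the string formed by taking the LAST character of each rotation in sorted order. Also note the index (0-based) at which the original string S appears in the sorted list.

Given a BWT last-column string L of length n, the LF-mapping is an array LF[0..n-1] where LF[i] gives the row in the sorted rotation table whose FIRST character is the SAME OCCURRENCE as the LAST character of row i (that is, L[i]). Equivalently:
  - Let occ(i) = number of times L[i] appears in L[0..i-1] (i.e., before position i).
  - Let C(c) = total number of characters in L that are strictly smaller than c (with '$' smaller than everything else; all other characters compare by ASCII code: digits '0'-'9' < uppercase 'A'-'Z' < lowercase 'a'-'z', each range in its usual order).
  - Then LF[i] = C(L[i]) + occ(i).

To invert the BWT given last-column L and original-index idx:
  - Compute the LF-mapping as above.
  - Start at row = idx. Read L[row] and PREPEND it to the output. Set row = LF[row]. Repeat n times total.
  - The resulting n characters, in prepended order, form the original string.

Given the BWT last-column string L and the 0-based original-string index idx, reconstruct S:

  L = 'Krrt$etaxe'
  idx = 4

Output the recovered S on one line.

LF mapping: 1 5 6 7 0 3 8 2 9 4
Walk LF starting at row 4, prepending L[row]:
  step 1: row=4, L[4]='$', prepend. Next row=LF[4]=0
  step 2: row=0, L[0]='K', prepend. Next row=LF[0]=1
  step 3: row=1, L[1]='r', prepend. Next row=LF[1]=5
  step 4: row=5, L[5]='e', prepend. Next row=LF[5]=3
  step 5: row=3, L[3]='t', prepend. Next row=LF[3]=7
  step 6: row=7, L[7]='a', prepend. Next row=LF[7]=2
  step 7: row=2, L[2]='r', prepend. Next row=LF[2]=6
  step 8: row=6, L[6]='t', prepend. Next row=LF[6]=8
  step 9: row=8, L[8]='x', prepend. Next row=LF[8]=9
  step 10: row=9, L[9]='e', prepend. Next row=LF[9]=4
Reversed output: extraterK$

Answer: extraterK$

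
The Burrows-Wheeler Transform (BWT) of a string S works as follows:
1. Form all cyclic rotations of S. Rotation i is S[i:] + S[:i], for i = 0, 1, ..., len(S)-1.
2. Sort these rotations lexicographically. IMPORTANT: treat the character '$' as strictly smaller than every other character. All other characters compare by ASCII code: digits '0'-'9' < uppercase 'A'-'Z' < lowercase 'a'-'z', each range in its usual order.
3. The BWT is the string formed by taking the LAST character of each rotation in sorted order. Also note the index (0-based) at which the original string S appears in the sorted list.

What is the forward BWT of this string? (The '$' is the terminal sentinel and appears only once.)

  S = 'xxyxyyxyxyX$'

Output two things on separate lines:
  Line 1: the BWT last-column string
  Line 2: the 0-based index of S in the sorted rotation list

All 12 rotations (rotation i = S[i:]+S[:i]):
  rot[0] = xxyxyyxyxyX$
  rot[1] = xyxyyxyxyX$x
  rot[2] = yxyyxyxyX$xx
  rot[3] = xyyxyxyX$xxy
  rot[4] = yyxyxyX$xxyx
  rot[5] = yxyxyX$xxyxy
  rot[6] = xyxyX$xxyxyy
  rot[7] = yxyX$xxyxyyx
  rot[8] = xyX$xxyxyyxy
  rot[9] = yX$xxyxyyxyx
  rot[10] = X$xxyxyyxyxy
  rot[11] = $xxyxyyxyxyX
Sorted (with $ < everything):
  sorted[0] = $xxyxyyxyxyX  (last char: 'X')
  sorted[1] = X$xxyxyyxyxy  (last char: 'y')
  sorted[2] = xxyxyyxyxyX$  (last char: '$')
  sorted[3] = xyX$xxyxyyxy  (last char: 'y')
  sorted[4] = xyxyX$xxyxyy  (last char: 'y')
  sorted[5] = xyxyyxyxyX$x  (last char: 'x')
  sorted[6] = xyyxyxyX$xxy  (last char: 'y')
  sorted[7] = yX$xxyxyyxyx  (last char: 'x')
  sorted[8] = yxyX$xxyxyyx  (last char: 'x')
  sorted[9] = yxyxyX$xxyxy  (last char: 'y')
  sorted[10] = yxyyxyxyX$xx  (last char: 'x')
  sorted[11] = yyxyxyX$xxyx  (last char: 'x')
Last column: Xy$yyxyxxyxx
Original string S is at sorted index 2

Answer: Xy$yyxyxxyxx
2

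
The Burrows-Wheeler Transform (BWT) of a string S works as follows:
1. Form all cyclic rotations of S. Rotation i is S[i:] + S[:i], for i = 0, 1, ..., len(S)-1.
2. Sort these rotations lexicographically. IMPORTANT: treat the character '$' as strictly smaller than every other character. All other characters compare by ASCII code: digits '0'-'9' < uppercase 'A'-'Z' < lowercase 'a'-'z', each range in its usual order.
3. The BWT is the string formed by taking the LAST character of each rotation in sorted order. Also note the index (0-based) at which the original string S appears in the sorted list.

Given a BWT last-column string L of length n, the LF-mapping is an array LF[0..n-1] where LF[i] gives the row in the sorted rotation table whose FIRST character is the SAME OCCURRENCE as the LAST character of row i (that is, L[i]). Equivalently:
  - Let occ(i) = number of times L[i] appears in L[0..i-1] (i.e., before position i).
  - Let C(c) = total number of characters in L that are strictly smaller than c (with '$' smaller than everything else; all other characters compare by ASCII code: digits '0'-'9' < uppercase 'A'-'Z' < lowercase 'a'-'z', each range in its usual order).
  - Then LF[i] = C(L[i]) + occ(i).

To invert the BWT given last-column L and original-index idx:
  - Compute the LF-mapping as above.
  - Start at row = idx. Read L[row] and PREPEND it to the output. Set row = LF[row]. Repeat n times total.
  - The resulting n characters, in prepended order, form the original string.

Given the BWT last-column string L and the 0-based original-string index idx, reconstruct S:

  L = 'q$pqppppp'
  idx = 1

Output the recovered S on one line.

Answer: ppppqppq$

Derivation:
LF mapping: 7 0 1 8 2 3 4 5 6
Walk LF starting at row 1, prepending L[row]:
  step 1: row=1, L[1]='$', prepend. Next row=LF[1]=0
  step 2: row=0, L[0]='q', prepend. Next row=LF[0]=7
  step 3: row=7, L[7]='p', prepend. Next row=LF[7]=5
  step 4: row=5, L[5]='p', prepend. Next row=LF[5]=3
  step 5: row=3, L[3]='q', prepend. Next row=LF[3]=8
  step 6: row=8, L[8]='p', prepend. Next row=LF[8]=6
  step 7: row=6, L[6]='p', prepend. Next row=LF[6]=4
  step 8: row=4, L[4]='p', prepend. Next row=LF[4]=2
  step 9: row=2, L[2]='p', prepend. Next row=LF[2]=1
Reversed output: ppppqppq$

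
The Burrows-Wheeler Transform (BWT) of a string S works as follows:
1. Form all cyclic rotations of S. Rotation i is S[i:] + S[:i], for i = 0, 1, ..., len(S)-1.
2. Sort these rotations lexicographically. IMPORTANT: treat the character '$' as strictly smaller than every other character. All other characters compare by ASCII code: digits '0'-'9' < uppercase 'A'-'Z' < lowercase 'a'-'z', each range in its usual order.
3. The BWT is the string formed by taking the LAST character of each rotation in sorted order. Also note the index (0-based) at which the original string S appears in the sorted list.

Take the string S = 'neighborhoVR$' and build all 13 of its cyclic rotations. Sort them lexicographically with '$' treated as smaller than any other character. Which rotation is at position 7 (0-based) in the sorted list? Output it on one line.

All 13 rotations (rotation i = S[i:]+S[:i]):
  rot[0] = neighborhoVR$
  rot[1] = eighborhoVR$n
  rot[2] = ighborhoVR$ne
  rot[3] = ghborhoVR$nei
  rot[4] = hborhoVR$neig
  rot[5] = borhoVR$neigh
  rot[6] = orhoVR$neighb
  rot[7] = rhoVR$neighbo
  rot[8] = hoVR$neighbor
  rot[9] = oVR$neighborh
  rot[10] = VR$neighborho
  rot[11] = R$neighborhoV
  rot[12] = $neighborhoVR
Sorted (with $ < everything):
  sorted[0] = $neighborhoVR
  sorted[1] = R$neighborhoV
  sorted[2] = VR$neighborho
  sorted[3] = borhoVR$neigh
  sorted[4] = eighborhoVR$n
  sorted[5] = ghborhoVR$nei
  sorted[6] = hborhoVR$neig
  sorted[7] = hoVR$neighbor
  sorted[8] = ighborhoVR$ne
  sorted[9] = neighborhoVR$
  sorted[10] = oVR$neighborh
  sorted[11] = orhoVR$neighb
  sorted[12] = rhoVR$neighbo
sorted[7] = hoVR$neighbor

Answer: hoVR$neighbor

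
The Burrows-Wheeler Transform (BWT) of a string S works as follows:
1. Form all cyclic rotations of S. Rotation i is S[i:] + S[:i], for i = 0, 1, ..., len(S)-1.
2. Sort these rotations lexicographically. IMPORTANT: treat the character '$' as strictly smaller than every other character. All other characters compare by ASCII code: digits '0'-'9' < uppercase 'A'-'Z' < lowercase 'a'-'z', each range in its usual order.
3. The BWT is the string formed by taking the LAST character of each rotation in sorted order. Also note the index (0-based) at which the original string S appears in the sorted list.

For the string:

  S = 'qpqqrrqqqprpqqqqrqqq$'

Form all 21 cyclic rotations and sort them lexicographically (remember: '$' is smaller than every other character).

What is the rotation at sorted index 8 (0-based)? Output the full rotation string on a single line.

Answer: qqprpqqqqrqqq$qpqqrrq

Derivation:
All 21 rotations (rotation i = S[i:]+S[:i]):
  rot[0] = qpqqrrqqqprpqqqqrqqq$
  rot[1] = pqqrrqqqprpqqqqrqqq$q
  rot[2] = qqrrqqqprpqqqqrqqq$qp
  rot[3] = qrrqqqprpqqqqrqqq$qpq
  rot[4] = rrqqqprpqqqqrqqq$qpqq
  rot[5] = rqqqprpqqqqrqqq$qpqqr
  rot[6] = qqqprpqqqqrqqq$qpqqrr
  rot[7] = qqprpqqqqrqqq$qpqqrrq
  rot[8] = qprpqqqqrqqq$qpqqrrqq
  rot[9] = prpqqqqrqqq$qpqqrrqqq
  rot[10] = rpqqqqrqqq$qpqqrrqqqp
  rot[11] = pqqqqrqqq$qpqqrrqqqpr
  rot[12] = qqqqrqqq$qpqqrrqqqprp
  rot[13] = qqqrqqq$qpqqrrqqqprpq
  rot[14] = qqrqqq$qpqqrrqqqprpqq
  rot[15] = qrqqq$qpqqrrqqqprpqqq
  rot[16] = rqqq$qpqqrrqqqprpqqqq
  rot[17] = qqq$qpqqrrqqqprpqqqqr
  rot[18] = qq$qpqqrrqqqprpqqqqrq
  rot[19] = q$qpqqrrqqqprpqqqqrqq
  rot[20] = $qpqqrrqqqprpqqqqrqqq
Sorted (with $ < everything):
  sorted[0] = $qpqqrrqqqprpqqqqrqqq
  sorted[1] = pqqqqrqqq$qpqqrrqqqpr
  sorted[2] = pqqrrqqqprpqqqqrqqq$q
  sorted[3] = prpqqqqrqqq$qpqqrrqqq
  sorted[4] = q$qpqqrrqqqprpqqqqrqq
  sorted[5] = qpqqrrqqqprpqqqqrqqq$
  sorted[6] = qprpqqqqrqqq$qpqqrrqq
  sorted[7] = qq$qpqqrrqqqprpqqqqrq
  sorted[8] = qqprpqqqqrqqq$qpqqrrq
  sorted[9] = qqq$qpqqrrqqqprpqqqqr
  sorted[10] = qqqprpqqqqrqqq$qpqqrr
  sorted[11] = qqqqrqqq$qpqqrrqqqprp
  sorted[12] = qqqrqqq$qpqqrrqqqprpq
  sorted[13] = qqrqqq$qpqqrrqqqprpqq
  sorted[14] = qqrrqqqprpqqqqrqqq$qp
  sorted[15] = qrqqq$qpqqrrqqqprpqqq
  sorted[16] = qrrqqqprpqqqqrqqq$qpq
  sorted[17] = rpqqqqrqqq$qpqqrrqqqp
  sorted[18] = rqqq$qpqqrrqqqprpqqqq
  sorted[19] = rqqqprpqqqqrqqq$qpqqr
  sorted[20] = rrqqqprpqqqqrqqq$qpqq
sorted[8] = qqprpqqqqrqqq$qpqqrrq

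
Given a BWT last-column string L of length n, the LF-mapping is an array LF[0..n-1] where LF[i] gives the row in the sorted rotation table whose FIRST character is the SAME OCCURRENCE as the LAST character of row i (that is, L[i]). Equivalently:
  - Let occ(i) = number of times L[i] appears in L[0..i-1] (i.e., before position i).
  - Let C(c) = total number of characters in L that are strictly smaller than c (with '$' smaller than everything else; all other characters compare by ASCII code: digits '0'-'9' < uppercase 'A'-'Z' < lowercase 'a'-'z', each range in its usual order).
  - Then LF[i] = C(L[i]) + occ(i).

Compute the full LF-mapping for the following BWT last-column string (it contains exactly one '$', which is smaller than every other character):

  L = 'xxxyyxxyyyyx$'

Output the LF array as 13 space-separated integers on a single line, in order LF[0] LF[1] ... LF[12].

Char counts: '$':1, 'x':6, 'y':6
C (first-col start): C('$')=0, C('x')=1, C('y')=7
L[0]='x': occ=0, LF[0]=C('x')+0=1+0=1
L[1]='x': occ=1, LF[1]=C('x')+1=1+1=2
L[2]='x': occ=2, LF[2]=C('x')+2=1+2=3
L[3]='y': occ=0, LF[3]=C('y')+0=7+0=7
L[4]='y': occ=1, LF[4]=C('y')+1=7+1=8
L[5]='x': occ=3, LF[5]=C('x')+3=1+3=4
L[6]='x': occ=4, LF[6]=C('x')+4=1+4=5
L[7]='y': occ=2, LF[7]=C('y')+2=7+2=9
L[8]='y': occ=3, LF[8]=C('y')+3=7+3=10
L[9]='y': occ=4, LF[9]=C('y')+4=7+4=11
L[10]='y': occ=5, LF[10]=C('y')+5=7+5=12
L[11]='x': occ=5, LF[11]=C('x')+5=1+5=6
L[12]='$': occ=0, LF[12]=C('$')+0=0+0=0

Answer: 1 2 3 7 8 4 5 9 10 11 12 6 0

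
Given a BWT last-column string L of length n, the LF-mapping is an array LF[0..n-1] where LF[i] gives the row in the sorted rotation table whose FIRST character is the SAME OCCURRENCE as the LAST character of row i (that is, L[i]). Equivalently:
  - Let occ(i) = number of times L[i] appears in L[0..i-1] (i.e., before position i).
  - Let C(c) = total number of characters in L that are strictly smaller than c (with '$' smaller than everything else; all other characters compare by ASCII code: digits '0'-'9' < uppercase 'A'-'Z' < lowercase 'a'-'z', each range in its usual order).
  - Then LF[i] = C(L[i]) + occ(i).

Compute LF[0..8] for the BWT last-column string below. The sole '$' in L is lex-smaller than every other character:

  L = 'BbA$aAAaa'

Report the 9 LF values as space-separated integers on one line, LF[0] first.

Char counts: '$':1, 'A':3, 'B':1, 'a':3, 'b':1
C (first-col start): C('$')=0, C('A')=1, C('B')=4, C('a')=5, C('b')=8
L[0]='B': occ=0, LF[0]=C('B')+0=4+0=4
L[1]='b': occ=0, LF[1]=C('b')+0=8+0=8
L[2]='A': occ=0, LF[2]=C('A')+0=1+0=1
L[3]='$': occ=0, LF[3]=C('$')+0=0+0=0
L[4]='a': occ=0, LF[4]=C('a')+0=5+0=5
L[5]='A': occ=1, LF[5]=C('A')+1=1+1=2
L[6]='A': occ=2, LF[6]=C('A')+2=1+2=3
L[7]='a': occ=1, LF[7]=C('a')+1=5+1=6
L[8]='a': occ=2, LF[8]=C('a')+2=5+2=7

Answer: 4 8 1 0 5 2 3 6 7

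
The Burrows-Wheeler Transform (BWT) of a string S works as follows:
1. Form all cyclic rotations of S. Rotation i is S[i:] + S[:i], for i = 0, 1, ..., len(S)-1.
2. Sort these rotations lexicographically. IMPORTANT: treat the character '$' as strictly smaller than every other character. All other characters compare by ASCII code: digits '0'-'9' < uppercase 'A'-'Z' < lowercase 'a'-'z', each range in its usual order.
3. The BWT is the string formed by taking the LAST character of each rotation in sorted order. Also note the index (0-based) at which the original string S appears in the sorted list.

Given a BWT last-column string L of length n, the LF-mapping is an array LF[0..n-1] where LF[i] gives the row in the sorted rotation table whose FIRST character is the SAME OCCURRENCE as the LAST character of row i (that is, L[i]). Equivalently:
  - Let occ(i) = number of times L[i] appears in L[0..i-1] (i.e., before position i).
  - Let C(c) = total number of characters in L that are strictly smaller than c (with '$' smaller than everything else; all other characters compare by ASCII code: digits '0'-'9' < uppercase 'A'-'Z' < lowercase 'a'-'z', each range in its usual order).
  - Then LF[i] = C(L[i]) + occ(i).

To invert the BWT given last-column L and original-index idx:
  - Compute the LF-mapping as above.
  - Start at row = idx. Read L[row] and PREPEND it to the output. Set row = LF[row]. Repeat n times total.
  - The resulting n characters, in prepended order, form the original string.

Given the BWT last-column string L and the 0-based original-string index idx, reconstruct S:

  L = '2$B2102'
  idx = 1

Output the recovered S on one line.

LF mapping: 3 0 6 4 2 1 5
Walk LF starting at row 1, prepending L[row]:
  step 1: row=1, L[1]='$', prepend. Next row=LF[1]=0
  step 2: row=0, L[0]='2', prepend. Next row=LF[0]=3
  step 3: row=3, L[3]='2', prepend. Next row=LF[3]=4
  step 4: row=4, L[4]='1', prepend. Next row=LF[4]=2
  step 5: row=2, L[2]='B', prepend. Next row=LF[2]=6
  step 6: row=6, L[6]='2', prepend. Next row=LF[6]=5
  step 7: row=5, L[5]='0', prepend. Next row=LF[5]=1
Reversed output: 02B122$

Answer: 02B122$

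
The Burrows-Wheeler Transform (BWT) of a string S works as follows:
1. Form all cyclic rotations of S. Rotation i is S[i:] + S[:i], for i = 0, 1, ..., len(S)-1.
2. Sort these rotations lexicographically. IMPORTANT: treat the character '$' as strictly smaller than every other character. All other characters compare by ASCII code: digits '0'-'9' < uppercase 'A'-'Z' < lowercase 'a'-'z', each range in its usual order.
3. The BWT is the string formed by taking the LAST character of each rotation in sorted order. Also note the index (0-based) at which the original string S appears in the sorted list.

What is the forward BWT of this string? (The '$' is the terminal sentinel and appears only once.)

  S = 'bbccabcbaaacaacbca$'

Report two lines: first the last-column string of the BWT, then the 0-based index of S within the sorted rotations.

Answer: acbaccaac$cabbacbab
9

Derivation:
All 19 rotations (rotation i = S[i:]+S[:i]):
  rot[0] = bbccabcbaaacaacbca$
  rot[1] = bccabcbaaacaacbca$b
  rot[2] = ccabcbaaacaacbca$bb
  rot[3] = cabcbaaacaacbca$bbc
  rot[4] = abcbaaacaacbca$bbcc
  rot[5] = bcbaaacaacbca$bbcca
  rot[6] = cbaaacaacbca$bbccab
  rot[7] = baaacaacbca$bbccabc
  rot[8] = aaacaacbca$bbccabcb
  rot[9] = aacaacbca$bbccabcba
  rot[10] = acaacbca$bbccabcbaa
  rot[11] = caacbca$bbccabcbaaa
  rot[12] = aacbca$bbccabcbaaac
  rot[13] = acbca$bbccabcbaaaca
  rot[14] = cbca$bbccabcbaaacaa
  rot[15] = bca$bbccabcbaaacaac
  rot[16] = ca$bbccabcbaaacaacb
  rot[17] = a$bbccabcbaaacaacbc
  rot[18] = $bbccabcbaaacaacbca
Sorted (with $ < everything):
  sorted[0] = $bbccabcbaaacaacbca  (last char: 'a')
  sorted[1] = a$bbccabcbaaacaacbc  (last char: 'c')
  sorted[2] = aaacaacbca$bbccabcb  (last char: 'b')
  sorted[3] = aacaacbca$bbccabcba  (last char: 'a')
  sorted[4] = aacbca$bbccabcbaaac  (last char: 'c')
  sorted[5] = abcbaaacaacbca$bbcc  (last char: 'c')
  sorted[6] = acaacbca$bbccabcbaa  (last char: 'a')
  sorted[7] = acbca$bbccabcbaaaca  (last char: 'a')
  sorted[8] = baaacaacbca$bbccabc  (last char: 'c')
  sorted[9] = bbccabcbaaacaacbca$  (last char: '$')
  sorted[10] = bca$bbccabcbaaacaac  (last char: 'c')
  sorted[11] = bcbaaacaacbca$bbcca  (last char: 'a')
  sorted[12] = bccabcbaaacaacbca$b  (last char: 'b')
  sorted[13] = ca$bbccabcbaaacaacb  (last char: 'b')
  sorted[14] = caacbca$bbccabcbaaa  (last char: 'a')
  sorted[15] = cabcbaaacaacbca$bbc  (last char: 'c')
  sorted[16] = cbaaacaacbca$bbccab  (last char: 'b')
  sorted[17] = cbca$bbccabcbaaacaa  (last char: 'a')
  sorted[18] = ccabcbaaacaacbca$bb  (last char: 'b')
Last column: acbaccaac$cabbacbab
Original string S is at sorted index 9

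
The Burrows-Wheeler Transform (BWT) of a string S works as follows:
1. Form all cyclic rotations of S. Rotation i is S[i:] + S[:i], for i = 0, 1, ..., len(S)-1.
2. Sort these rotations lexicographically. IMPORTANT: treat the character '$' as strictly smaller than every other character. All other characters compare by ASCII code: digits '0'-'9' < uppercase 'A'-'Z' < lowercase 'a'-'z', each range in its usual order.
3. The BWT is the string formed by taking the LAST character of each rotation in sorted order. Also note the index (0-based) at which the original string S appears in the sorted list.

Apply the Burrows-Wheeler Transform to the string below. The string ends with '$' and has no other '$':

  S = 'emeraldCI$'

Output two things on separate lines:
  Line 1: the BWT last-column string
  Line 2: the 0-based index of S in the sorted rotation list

Answer: IdCrl$maee
5

Derivation:
All 10 rotations (rotation i = S[i:]+S[:i]):
  rot[0] = emeraldCI$
  rot[1] = meraldCI$e
  rot[2] = eraldCI$em
  rot[3] = raldCI$eme
  rot[4] = aldCI$emer
  rot[5] = ldCI$emera
  rot[6] = dCI$emeral
  rot[7] = CI$emerald
  rot[8] = I$emeraldC
  rot[9] = $emeraldCI
Sorted (with $ < everything):
  sorted[0] = $emeraldCI  (last char: 'I')
  sorted[1] = CI$emerald  (last char: 'd')
  sorted[2] = I$emeraldC  (last char: 'C')
  sorted[3] = aldCI$emer  (last char: 'r')
  sorted[4] = dCI$emeral  (last char: 'l')
  sorted[5] = emeraldCI$  (last char: '$')
  sorted[6] = eraldCI$em  (last char: 'm')
  sorted[7] = ldCI$emera  (last char: 'a')
  sorted[8] = meraldCI$e  (last char: 'e')
  sorted[9] = raldCI$eme  (last char: 'e')
Last column: IdCrl$maee
Original string S is at sorted index 5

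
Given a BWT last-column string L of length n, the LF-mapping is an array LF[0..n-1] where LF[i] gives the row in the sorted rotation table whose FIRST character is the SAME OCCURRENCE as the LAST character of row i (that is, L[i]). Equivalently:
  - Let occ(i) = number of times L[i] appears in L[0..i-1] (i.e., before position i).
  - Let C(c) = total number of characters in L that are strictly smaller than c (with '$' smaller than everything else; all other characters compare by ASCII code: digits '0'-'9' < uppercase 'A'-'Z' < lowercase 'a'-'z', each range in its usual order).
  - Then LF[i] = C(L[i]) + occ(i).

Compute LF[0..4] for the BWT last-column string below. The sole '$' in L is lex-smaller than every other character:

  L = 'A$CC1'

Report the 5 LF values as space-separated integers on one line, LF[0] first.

Char counts: '$':1, '1':1, 'A':1, 'C':2
C (first-col start): C('$')=0, C('1')=1, C('A')=2, C('C')=3
L[0]='A': occ=0, LF[0]=C('A')+0=2+0=2
L[1]='$': occ=0, LF[1]=C('$')+0=0+0=0
L[2]='C': occ=0, LF[2]=C('C')+0=3+0=3
L[3]='C': occ=1, LF[3]=C('C')+1=3+1=4
L[4]='1': occ=0, LF[4]=C('1')+0=1+0=1

Answer: 2 0 3 4 1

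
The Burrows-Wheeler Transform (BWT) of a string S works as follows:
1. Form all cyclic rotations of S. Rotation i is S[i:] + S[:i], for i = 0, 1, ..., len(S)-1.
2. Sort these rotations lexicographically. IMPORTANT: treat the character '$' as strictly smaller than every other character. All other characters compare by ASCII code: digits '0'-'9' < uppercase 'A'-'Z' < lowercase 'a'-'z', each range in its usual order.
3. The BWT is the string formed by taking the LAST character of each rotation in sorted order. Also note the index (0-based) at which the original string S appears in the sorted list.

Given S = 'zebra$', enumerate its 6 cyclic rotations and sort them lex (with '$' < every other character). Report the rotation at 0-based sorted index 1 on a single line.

Answer: a$zebr

Derivation:
All 6 rotations (rotation i = S[i:]+S[:i]):
  rot[0] = zebra$
  rot[1] = ebra$z
  rot[2] = bra$ze
  rot[3] = ra$zeb
  rot[4] = a$zebr
  rot[5] = $zebra
Sorted (with $ < everything):
  sorted[0] = $zebra
  sorted[1] = a$zebr
  sorted[2] = bra$ze
  sorted[3] = ebra$z
  sorted[4] = ra$zeb
  sorted[5] = zebra$
sorted[1] = a$zebr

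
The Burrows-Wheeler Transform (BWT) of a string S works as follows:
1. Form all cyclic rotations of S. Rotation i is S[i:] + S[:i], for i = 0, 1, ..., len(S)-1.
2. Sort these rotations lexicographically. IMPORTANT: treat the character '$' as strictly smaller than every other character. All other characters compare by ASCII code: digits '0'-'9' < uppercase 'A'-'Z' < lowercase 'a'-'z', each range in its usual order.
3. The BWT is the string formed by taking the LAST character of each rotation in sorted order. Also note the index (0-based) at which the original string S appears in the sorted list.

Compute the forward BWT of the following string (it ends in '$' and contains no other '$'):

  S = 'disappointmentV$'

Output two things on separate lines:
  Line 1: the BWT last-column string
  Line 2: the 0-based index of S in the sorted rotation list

Answer: Vts$modteippainn
3

Derivation:
All 16 rotations (rotation i = S[i:]+S[:i]):
  rot[0] = disappointmentV$
  rot[1] = isappointmentV$d
  rot[2] = sappointmentV$di
  rot[3] = appointmentV$dis
  rot[4] = ppointmentV$disa
  rot[5] = pointmentV$disap
  rot[6] = ointmentV$disapp
  rot[7] = intmentV$disappo
  rot[8] = ntmentV$disappoi
  rot[9] = tmentV$disappoin
  rot[10] = mentV$disappoint
  rot[11] = entV$disappointm
  rot[12] = ntV$disappointme
  rot[13] = tV$disappointmen
  rot[14] = V$disappointment
  rot[15] = $disappointmentV
Sorted (with $ < everything):
  sorted[0] = $disappointmentV  (last char: 'V')
  sorted[1] = V$disappointment  (last char: 't')
  sorted[2] = appointmentV$dis  (last char: 's')
  sorted[3] = disappointmentV$  (last char: '$')
  sorted[4] = entV$disappointm  (last char: 'm')
  sorted[5] = intmentV$disappo  (last char: 'o')
  sorted[6] = isappointmentV$d  (last char: 'd')
  sorted[7] = mentV$disappoint  (last char: 't')
  sorted[8] = ntV$disappointme  (last char: 'e')
  sorted[9] = ntmentV$disappoi  (last char: 'i')
  sorted[10] = ointmentV$disapp  (last char: 'p')
  sorted[11] = pointmentV$disap  (last char: 'p')
  sorted[12] = ppointmentV$disa  (last char: 'a')
  sorted[13] = sappointmentV$di  (last char: 'i')
  sorted[14] = tV$disappointmen  (last char: 'n')
  sorted[15] = tmentV$disappoin  (last char: 'n')
Last column: Vts$modteippainn
Original string S is at sorted index 3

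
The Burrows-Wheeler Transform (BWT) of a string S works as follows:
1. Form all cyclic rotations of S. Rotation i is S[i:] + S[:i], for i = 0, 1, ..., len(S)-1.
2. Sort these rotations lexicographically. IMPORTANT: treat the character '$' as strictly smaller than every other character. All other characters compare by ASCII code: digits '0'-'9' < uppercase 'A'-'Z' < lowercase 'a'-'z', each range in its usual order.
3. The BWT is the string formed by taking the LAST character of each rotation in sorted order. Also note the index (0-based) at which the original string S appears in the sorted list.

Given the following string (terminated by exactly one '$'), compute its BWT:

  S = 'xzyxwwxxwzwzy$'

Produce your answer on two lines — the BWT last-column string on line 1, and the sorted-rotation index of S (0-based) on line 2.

All 14 rotations (rotation i = S[i:]+S[:i]):
  rot[0] = xzyxwwxxwzwzy$
  rot[1] = zyxwwxxwzwzy$x
  rot[2] = yxwwxxwzwzy$xz
  rot[3] = xwwxxwzwzy$xzy
  rot[4] = wwxxwzwzy$xzyx
  rot[5] = wxxwzwzy$xzyxw
  rot[6] = xxwzwzy$xzyxww
  rot[7] = xwzwzy$xzyxwwx
  rot[8] = wzwzy$xzyxwwxx
  rot[9] = zwzy$xzyxwwxxw
  rot[10] = wzy$xzyxwwxxwz
  rot[11] = zy$xzyxwwxxwzw
  rot[12] = y$xzyxwwxxwzwz
  rot[13] = $xzyxwwxxwzwzy
Sorted (with $ < everything):
  sorted[0] = $xzyxwwxxwzwzy  (last char: 'y')
  sorted[1] = wwxxwzwzy$xzyx  (last char: 'x')
  sorted[2] = wxxwzwzy$xzyxw  (last char: 'w')
  sorted[3] = wzwzy$xzyxwwxx  (last char: 'x')
  sorted[4] = wzy$xzyxwwxxwz  (last char: 'z')
  sorted[5] = xwwxxwzwzy$xzy  (last char: 'y')
  sorted[6] = xwzwzy$xzyxwwx  (last char: 'x')
  sorted[7] = xxwzwzy$xzyxww  (last char: 'w')
  sorted[8] = xzyxwwxxwzwzy$  (last char: '$')
  sorted[9] = y$xzyxwwxxwzwz  (last char: 'z')
  sorted[10] = yxwwxxwzwzy$xz  (last char: 'z')
  sorted[11] = zwzy$xzyxwwxxw  (last char: 'w')
  sorted[12] = zy$xzyxwwxxwzw  (last char: 'w')
  sorted[13] = zyxwwxxwzwzy$x  (last char: 'x')
Last column: yxwxzyxw$zzwwx
Original string S is at sorted index 8

Answer: yxwxzyxw$zzwwx
8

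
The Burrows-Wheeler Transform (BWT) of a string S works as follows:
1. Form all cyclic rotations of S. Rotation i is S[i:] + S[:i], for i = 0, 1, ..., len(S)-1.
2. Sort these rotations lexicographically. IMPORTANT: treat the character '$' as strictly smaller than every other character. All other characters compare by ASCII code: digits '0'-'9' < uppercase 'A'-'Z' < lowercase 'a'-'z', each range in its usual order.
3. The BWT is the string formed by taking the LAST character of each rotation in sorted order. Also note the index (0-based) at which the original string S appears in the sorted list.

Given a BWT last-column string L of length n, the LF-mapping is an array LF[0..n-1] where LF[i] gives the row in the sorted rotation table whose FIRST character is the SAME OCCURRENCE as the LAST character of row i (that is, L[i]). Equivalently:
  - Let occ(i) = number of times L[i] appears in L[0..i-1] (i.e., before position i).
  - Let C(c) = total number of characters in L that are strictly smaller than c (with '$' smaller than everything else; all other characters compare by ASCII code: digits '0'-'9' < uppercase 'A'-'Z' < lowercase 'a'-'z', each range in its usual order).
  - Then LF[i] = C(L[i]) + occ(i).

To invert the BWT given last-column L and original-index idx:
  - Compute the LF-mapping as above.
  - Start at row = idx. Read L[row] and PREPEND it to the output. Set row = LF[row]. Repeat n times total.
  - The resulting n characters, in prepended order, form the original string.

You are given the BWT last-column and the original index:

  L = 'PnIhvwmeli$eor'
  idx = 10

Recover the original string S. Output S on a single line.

Answer: overwhelminIP$

Derivation:
LF mapping: 2 9 1 5 12 13 8 3 7 6 0 4 10 11
Walk LF starting at row 10, prepending L[row]:
  step 1: row=10, L[10]='$', prepend. Next row=LF[10]=0
  step 2: row=0, L[0]='P', prepend. Next row=LF[0]=2
  step 3: row=2, L[2]='I', prepend. Next row=LF[2]=1
  step 4: row=1, L[1]='n', prepend. Next row=LF[1]=9
  step 5: row=9, L[9]='i', prepend. Next row=LF[9]=6
  step 6: row=6, L[6]='m', prepend. Next row=LF[6]=8
  step 7: row=8, L[8]='l', prepend. Next row=LF[8]=7
  step 8: row=7, L[7]='e', prepend. Next row=LF[7]=3
  step 9: row=3, L[3]='h', prepend. Next row=LF[3]=5
  step 10: row=5, L[5]='w', prepend. Next row=LF[5]=13
  step 11: row=13, L[13]='r', prepend. Next row=LF[13]=11
  step 12: row=11, L[11]='e', prepend. Next row=LF[11]=4
  step 13: row=4, L[4]='v', prepend. Next row=LF[4]=12
  step 14: row=12, L[12]='o', prepend. Next row=LF[12]=10
Reversed output: overwhelminIP$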